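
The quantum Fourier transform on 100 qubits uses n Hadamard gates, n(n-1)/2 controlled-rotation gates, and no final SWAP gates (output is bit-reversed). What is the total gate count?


Hadamard gates: 100
Controlled rotations: n*(n-1)/2 = 100*99/2 = 4950
SWAP gates: 0 (omitted)
Total = 100 + 4950
= 5050

5050


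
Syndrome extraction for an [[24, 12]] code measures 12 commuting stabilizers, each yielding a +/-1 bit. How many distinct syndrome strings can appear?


Each stabilizer generator gives a binary (+1 or -1) measurement outcome.
With 12 independent generators:
Total syndromes = 2^12
= 4096

4096


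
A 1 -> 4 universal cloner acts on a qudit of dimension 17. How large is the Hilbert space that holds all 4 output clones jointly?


Output space = H^(tensor 4) where dim(H) = 17
dim = 17^4
= 289 (after 2 factors)
= 4913 (after 3 factors)
= 83521 (after 4 factors)
= 83521

83521


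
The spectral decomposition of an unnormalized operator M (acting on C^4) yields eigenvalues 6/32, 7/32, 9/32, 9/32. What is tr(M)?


tr(M) = sum of eigenvalues
= 6/32 + 7/32 + 9/32 + 9/32
= 31/32
= 0.9688

0.9688


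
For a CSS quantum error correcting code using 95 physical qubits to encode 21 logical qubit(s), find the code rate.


Code rate R = k/n
= 21/95
= 0.2211

0.2211


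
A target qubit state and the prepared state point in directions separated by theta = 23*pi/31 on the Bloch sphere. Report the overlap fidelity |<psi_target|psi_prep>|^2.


For states separated by angle theta on Bloch sphere:
F = cos^2(theta/2)
theta = 23*pi/31 = 2.3309
theta/2 = 1.1654
cos(theta/2) = 0.3944
F = 0.1555

0.1555


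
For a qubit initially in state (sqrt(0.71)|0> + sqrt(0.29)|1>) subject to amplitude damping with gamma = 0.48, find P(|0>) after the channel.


For amplitude damping with parameter gamma on state sqrt(a)|0> + sqrt(b)|1>:
alpha^2 = 0.71, beta^2 = 0.29
P(|0>) = alpha^2 + gamma * beta^2
= 0.71 + 0.48 * 0.29
= 0.71 + 0.1392
= 0.8492

0.8492


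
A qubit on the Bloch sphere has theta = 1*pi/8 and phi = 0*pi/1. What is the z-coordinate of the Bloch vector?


theta = 0.3927, phi = 0.0000
r_z = cos(theta) = 0.9239

0.9239


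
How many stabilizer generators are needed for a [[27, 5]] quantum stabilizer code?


For an [[n,k]] stabilizer code:
Number of stabilizer generators = n - k
= 27 - 5
= 22

22


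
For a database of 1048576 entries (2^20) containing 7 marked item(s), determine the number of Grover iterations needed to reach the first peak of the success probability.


After j Grover iterations the success probability is P(j) = sin^2((2j+1)*theta), where sin(theta) = sqrt(k/N).
N = 2^20 = 1048576, k = 7
sin(theta) = sqrt(k/N) = 0.002583741515
theta = arcsin(sqrt(k/N)) = 0.002583744389 rad
P(j) reaches its first maximum when (2j+1)*theta is as close as possible to pi/2, i.e. j = round(pi/(4*theta) - 1/2).
pi/(4*theta) - 1/2 = 303.4767
(For comparison, the common estimate pi/4 * sqrt(N/k) = 303.9771; the exact maximiser is used here.)
Optimal iterations = 303

303


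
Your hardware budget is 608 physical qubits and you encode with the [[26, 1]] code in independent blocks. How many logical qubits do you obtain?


Each code block uses 26 physical qubits for 1 logical qubit(s).
Number of complete blocks = floor(608 / 26) = 23
Logical qubits = 23 * 1
= 23

23


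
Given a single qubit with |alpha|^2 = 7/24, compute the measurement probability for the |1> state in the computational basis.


|alpha|^2 = 7/24 = 0.2917
|beta|^2 = 1 - 7/24 = 17/24 = 0.7083
P(|1>) = |beta|^2 = 0.7083

0.7083


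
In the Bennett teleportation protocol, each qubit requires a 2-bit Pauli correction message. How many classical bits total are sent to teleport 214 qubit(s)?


Quantum teleportation requires 2 classical bits per qubit teleported.
214 qubit(s) -> 2 * 214 = 428 classical bits

428


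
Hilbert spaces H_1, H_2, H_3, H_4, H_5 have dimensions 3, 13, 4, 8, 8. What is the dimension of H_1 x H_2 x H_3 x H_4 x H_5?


dim(H_1 x H_2 x H_3 x H_4 x H_5) = 3 * 13 * 4 * 8 * 8
= 39 * 4 * 8 * 8
= 156 * 8 * 8
= 1248 * 8
= 9984

9984


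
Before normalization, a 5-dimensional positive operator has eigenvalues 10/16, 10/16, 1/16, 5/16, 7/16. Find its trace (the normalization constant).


tr(M) = sum of eigenvalues
= 10/16 + 10/16 + 1/16 + 5/16 + 7/16
= 33/16
= 2.0625

2.0625


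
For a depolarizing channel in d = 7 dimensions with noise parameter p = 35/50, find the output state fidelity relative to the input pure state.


F = (1-p) + p/d
= (1 - 0.7000) + 0.7000/7
= 0.3000 + 0.1000
= 0.4000

0.4000


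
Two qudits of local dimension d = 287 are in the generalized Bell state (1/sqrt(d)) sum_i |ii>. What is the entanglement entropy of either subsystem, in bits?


For a maximally entangled state in d x d:
S = log2(d) = log2(287)
= 8.1649

8.1649


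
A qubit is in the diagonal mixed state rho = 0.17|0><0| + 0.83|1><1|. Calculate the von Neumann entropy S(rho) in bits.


S = -p*log2(p) - (1-p)*log2(1-p)
p = 0.1700, 1-p = 0.8300
= -0.1700 * log2(0.1700) - 0.8300 * log2(0.8300)
= -(-0.4346) - (-0.2231)
= 0.6577

0.6577


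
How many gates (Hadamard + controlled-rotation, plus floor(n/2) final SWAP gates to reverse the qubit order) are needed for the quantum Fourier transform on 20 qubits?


Hadamard gates: 20
Controlled rotations: n*(n-1)/2 = 20*19/2 = 190
SWAP gates: floor(n/2) = floor(20/2) = 10
Total = 20 + 190 + 10
= 220

220


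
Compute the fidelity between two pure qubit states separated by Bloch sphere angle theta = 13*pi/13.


For states separated by angle theta on Bloch sphere:
F = cos^2(theta/2)
theta = 13*pi/13 = 3.1416
theta/2 = 1.5708
cos(theta/2) = 0.0000
F = 0.0000

0.0000


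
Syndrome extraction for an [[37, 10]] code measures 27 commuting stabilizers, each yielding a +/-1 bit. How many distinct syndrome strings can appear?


Each stabilizer generator gives a binary (+1 or -1) measurement outcome.
With 27 independent generators:
Total syndromes = 2^27
= 134217728

134217728


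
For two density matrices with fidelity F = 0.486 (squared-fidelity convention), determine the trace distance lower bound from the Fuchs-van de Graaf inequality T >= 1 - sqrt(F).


Fuchs-van de Graaf (squared-fidelity convention): 1 - sqrt(F) <= T <= sqrt(1 - F).
Lower bound: T >= 1 - sqrt(F)
sqrt(F) = sqrt(0.486) = 0.6971
T >= 1 - 0.6971
T >= 0.3029

0.3029


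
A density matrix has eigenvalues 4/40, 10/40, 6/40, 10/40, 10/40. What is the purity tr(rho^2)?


tr(rho^2) = sum of eigenvalues squared
= (4/40)^2 + (10/40)^2 + (6/40)^2 + (10/40)^2 + (10/40)^2
= (16 + 100 + 36 + 100 + 100) / 1600
= 352/1600
= 0.2200

0.2200


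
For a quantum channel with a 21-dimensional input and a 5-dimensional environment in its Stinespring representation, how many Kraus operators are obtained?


Tracing out the environment in an orthonormal basis {|i>_E} gives Kraus operators K_i = <i|_E U |0>_E.
Number of Kraus operators = dim(H_env) = d_env
= 5

5


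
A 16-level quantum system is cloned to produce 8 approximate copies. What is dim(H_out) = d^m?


Output space = H^(tensor 8) where dim(H) = 16
dim = 16^8
= 256 (after 2 factors)
= 4096 (after 3 factors)
= 65536 (after 4 factors)
= 1048576 (after 5 factors)
= 16777216 (after 6 factors)
= 268435456 (after 7 factors)
= 4294967296 (after 8 factors)
= 4294967296

4294967296


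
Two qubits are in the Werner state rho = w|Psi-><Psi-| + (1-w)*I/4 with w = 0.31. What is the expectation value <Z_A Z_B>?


|Psi-> = (|01> - |10>)/sqrt(2)
For the pure Bell state, <Z_A Z_B> = -1 (Bell-state Pauli correlator).
The maximally-mixed part I/4 has tr(I/4 * P tensor P) = 0 for any traceless Pauli P.
So <Z_A Z_B>_rho = w * (-1) + (1 - w) * 0
= 0.31 * (-1)
= -0.3100

-0.3100


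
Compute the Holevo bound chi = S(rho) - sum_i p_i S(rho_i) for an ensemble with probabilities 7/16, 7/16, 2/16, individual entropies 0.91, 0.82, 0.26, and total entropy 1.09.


chi = S(rho) - sum_i p_i * S(rho_i)
Weighted entropy = 7/16 * 0.91 + 7/16 * 0.82 + 2/16 * 0.26
= 0.7894
chi = 1.09 - 0.7894
= 0.3006

0.3006


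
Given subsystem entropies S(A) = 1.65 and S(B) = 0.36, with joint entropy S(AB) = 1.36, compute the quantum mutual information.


I(A:B) = S(A) + S(B) - S(AB)
= 1.65 + 0.36 - 1.36
= 0.6500

0.6500


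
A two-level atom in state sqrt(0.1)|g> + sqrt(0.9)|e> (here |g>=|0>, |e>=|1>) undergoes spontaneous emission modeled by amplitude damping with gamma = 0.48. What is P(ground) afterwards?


For amplitude damping with parameter gamma on state sqrt(a)|0> + sqrt(b)|1>:
alpha^2 = 0.1, beta^2 = 0.9
P(|0>) = alpha^2 + gamma * beta^2
= 0.1 + 0.48 * 0.9
= 0.1 + 0.4320
= 0.5320

0.5320


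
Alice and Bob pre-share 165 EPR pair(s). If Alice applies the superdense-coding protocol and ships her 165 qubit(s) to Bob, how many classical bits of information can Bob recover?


Superdense coding allows 2 classical bits per shared entangled pair.
165 pair(s) -> 2 * 165 = 330 classical bits

330


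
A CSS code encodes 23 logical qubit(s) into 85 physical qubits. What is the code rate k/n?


Code rate R = k/n
= 23/85
= 0.2706

0.2706


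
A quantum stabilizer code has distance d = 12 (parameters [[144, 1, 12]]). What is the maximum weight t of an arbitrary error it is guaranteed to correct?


Code parameters: [[144, 1, 12]], distance d = 12.
Number of correctable errors = floor((d-1)/2)
= floor((12 - 1)/2)
= floor(11/2)
= 5

5


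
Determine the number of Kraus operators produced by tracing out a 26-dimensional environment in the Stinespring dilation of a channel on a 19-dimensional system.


Tracing out the environment in an orthonormal basis {|i>_E} gives Kraus operators K_i = <i|_E U |0>_E.
Number of Kraus operators = dim(H_env) = d_env
= 26

26


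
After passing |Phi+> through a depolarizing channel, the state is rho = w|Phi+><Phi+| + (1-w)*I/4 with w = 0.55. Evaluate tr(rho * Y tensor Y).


|Phi+> = (|00> + |11>)/sqrt(2)
For the pure Bell state, <Y_A Y_B> = -1 (Bell-state Pauli correlator).
The maximally-mixed part I/4 has tr(I/4 * P tensor P) = 0 for any traceless Pauli P.
So <Y_A Y_B>_rho = w * (-1) + (1 - w) * 0
= 0.55 * (-1)
= -0.5500

-0.5500


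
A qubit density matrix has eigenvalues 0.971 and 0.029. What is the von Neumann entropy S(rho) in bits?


S = -p*log2(p) - (1-p)*log2(1-p)
p = 0.9710, 1-p = 0.0290
= -0.9710 * log2(0.9710) - 0.0290 * log2(0.0290)
= -(-0.0412) - (-0.1481)
= 0.1894

0.1894


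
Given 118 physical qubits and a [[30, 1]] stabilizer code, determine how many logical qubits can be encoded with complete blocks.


Each code block uses 30 physical qubits for 1 logical qubit(s).
Number of complete blocks = floor(118 / 30) = 3
Logical qubits = 3 * 1
= 3

3


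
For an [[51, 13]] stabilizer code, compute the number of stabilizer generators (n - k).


For an [[n,k]] stabilizer code:
Number of stabilizer generators = n - k
= 51 - 13
= 38

38


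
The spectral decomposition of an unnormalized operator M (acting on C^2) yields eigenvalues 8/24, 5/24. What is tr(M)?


tr(M) = sum of eigenvalues
= 8/24 + 5/24
= 13/24
= 0.5417

0.5417


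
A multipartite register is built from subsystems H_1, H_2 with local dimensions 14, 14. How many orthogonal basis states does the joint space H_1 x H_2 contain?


dim(H_1 x H_2) = 14 * 14
= 196

196


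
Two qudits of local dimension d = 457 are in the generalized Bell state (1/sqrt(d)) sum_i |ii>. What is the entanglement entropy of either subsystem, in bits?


For a maximally entangled state in d x d:
S = log2(d) = log2(457)
= 8.8361

8.8361


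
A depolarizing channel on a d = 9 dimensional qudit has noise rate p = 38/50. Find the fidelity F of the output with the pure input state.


F = (1-p) + p/d
= (1 - 0.7600) + 0.7600/9
= 0.2400 + 0.0844
= 0.3244

0.3244


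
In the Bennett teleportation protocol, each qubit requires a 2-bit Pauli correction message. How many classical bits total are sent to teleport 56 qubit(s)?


Quantum teleportation requires 2 classical bits per qubit teleported.
56 qubit(s) -> 2 * 56 = 112 classical bits

112


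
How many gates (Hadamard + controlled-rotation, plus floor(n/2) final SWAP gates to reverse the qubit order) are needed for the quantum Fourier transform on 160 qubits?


Hadamard gates: 160
Controlled rotations: n*(n-1)/2 = 160*159/2 = 12720
SWAP gates: floor(n/2) = floor(160/2) = 80
Total = 160 + 12720 + 80
= 12960

12960


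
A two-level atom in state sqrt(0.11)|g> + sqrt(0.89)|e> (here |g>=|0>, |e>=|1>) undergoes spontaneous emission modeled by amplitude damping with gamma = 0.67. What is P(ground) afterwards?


For amplitude damping with parameter gamma on state sqrt(a)|0> + sqrt(b)|1>:
alpha^2 = 0.11, beta^2 = 0.89
P(|0>) = alpha^2 + gamma * beta^2
= 0.11 + 0.67 * 0.89
= 0.11 + 0.5963
= 0.7063

0.7063


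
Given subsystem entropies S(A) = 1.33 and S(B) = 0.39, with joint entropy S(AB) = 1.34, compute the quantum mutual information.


I(A:B) = S(A) + S(B) - S(AB)
= 1.33 + 0.39 - 1.34
= 0.3800

0.3800


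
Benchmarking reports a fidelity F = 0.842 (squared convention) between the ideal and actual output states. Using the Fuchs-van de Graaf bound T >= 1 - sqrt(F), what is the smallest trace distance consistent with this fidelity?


Fuchs-van de Graaf (squared-fidelity convention): 1 - sqrt(F) <= T <= sqrt(1 - F).
Lower bound: T >= 1 - sqrt(F)
sqrt(F) = sqrt(0.842) = 0.9176
T >= 1 - 0.9176
T >= 0.0824

0.0824


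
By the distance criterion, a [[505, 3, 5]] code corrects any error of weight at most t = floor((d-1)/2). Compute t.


Code parameters: [[505, 3, 5]], distance d = 5.
Number of correctable errors = floor((d-1)/2)
= floor((5 - 1)/2)
= floor(4/2)
= 2

2


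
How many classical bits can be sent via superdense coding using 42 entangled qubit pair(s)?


Superdense coding allows 2 classical bits per shared entangled pair.
42 pair(s) -> 2 * 42 = 84 classical bits

84


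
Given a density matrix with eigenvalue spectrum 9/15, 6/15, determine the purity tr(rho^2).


tr(rho^2) = sum of eigenvalues squared
= (9/15)^2 + (6/15)^2
= (81 + 36) / 225
= 117/225
= 0.5200

0.5200


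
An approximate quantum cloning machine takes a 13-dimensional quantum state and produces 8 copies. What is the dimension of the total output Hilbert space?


Output space = H^(tensor 8) where dim(H) = 13
dim = 13^8
= 169 (after 2 factors)
= 2197 (after 3 factors)
= 28561 (after 4 factors)
= 371293 (after 5 factors)
= 4826809 (after 6 factors)
= 62748517 (after 7 factors)
= 815730721 (after 8 factors)
= 815730721

815730721


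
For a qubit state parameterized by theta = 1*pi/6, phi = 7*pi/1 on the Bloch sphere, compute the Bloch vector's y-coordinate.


theta = 0.5236, phi = 21.9911
r_y = sin(theta)*sin(phi) = 0.5000 * 0.0000
r_y = 0.0000

0.0000


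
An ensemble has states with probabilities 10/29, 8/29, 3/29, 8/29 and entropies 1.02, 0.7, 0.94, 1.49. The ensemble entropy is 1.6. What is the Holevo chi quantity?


chi = S(rho) - sum_i p_i * S(rho_i)
Weighted entropy = 10/29 * 1.02 + 8/29 * 0.7 + 3/29 * 0.94 + 8/29 * 1.49
= 1.0531
chi = 1.6 - 1.0531
= 0.5469

0.5469


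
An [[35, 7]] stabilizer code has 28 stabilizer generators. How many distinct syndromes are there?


Each stabilizer generator gives a binary (+1 or -1) measurement outcome.
With 28 independent generators:
Total syndromes = 2^28
= 268435456

268435456


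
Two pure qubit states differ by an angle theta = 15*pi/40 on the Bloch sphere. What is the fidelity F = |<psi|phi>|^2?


For states separated by angle theta on Bloch sphere:
F = cos^2(theta/2)
theta = 15*pi/40 = 1.1781
theta/2 = 0.5890
cos(theta/2) = 0.8315
F = 0.6913

0.6913


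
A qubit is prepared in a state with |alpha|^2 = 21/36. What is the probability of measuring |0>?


|alpha|^2 = 21/36 = 0.5833
|beta|^2 = 1 - 21/36 = 15/36 = 0.4167
P(|0>) = |alpha|^2 = 0.5833

0.5833


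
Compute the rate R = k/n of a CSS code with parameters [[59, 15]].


Code rate R = k/n
= 15/59
= 0.2542

0.2542


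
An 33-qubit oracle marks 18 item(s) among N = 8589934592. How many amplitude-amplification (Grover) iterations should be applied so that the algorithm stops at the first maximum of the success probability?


After j Grover iterations the success probability is P(j) = sin^2((2j+1)*theta), where sin(theta) = sqrt(k/N).
N = 2^33 = 8589934592, k = 18
sin(theta) = sqrt(k/N) = 4.577636719e-05
theta = arcsin(sqrt(k/N)) = 4.57763672e-05 rad
P(j) reaches its first maximum when (2j+1)*theta is as close as possible to pi/2, i.e. j = round(pi/(4*theta) - 1/2).
pi/(4*theta) - 1/2 = 17156.7847
(For comparison, the common estimate pi/4 * sqrt(N/k) = 17157.2847; the exact maximiser is used here.)
Optimal iterations = 17157

17157


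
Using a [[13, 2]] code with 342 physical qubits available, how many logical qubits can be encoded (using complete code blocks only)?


Each code block uses 13 physical qubits for 2 logical qubit(s).
Number of complete blocks = floor(342 / 13) = 26
Logical qubits = 26 * 2
= 52

52


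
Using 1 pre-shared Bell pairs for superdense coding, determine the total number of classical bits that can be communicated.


Superdense coding allows 2 classical bits per shared entangled pair.
1 pair(s) -> 2 * 1 = 2 classical bits

2


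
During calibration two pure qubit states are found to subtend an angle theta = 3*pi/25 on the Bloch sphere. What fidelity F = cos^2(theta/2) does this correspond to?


For states separated by angle theta on Bloch sphere:
F = cos^2(theta/2)
theta = 3*pi/25 = 0.3770
theta/2 = 0.1885
cos(theta/2) = 0.9823
F = 0.9649

0.9649


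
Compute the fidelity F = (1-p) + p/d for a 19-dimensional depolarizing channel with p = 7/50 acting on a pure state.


F = (1-p) + p/d
= (1 - 0.1400) + 0.1400/19
= 0.8600 + 0.0074
= 0.8674

0.8674


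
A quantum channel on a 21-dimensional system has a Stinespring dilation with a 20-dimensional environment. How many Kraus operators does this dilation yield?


Tracing out the environment in an orthonormal basis {|i>_E} gives Kraus operators K_i = <i|_E U |0>_E.
Number of Kraus operators = dim(H_env) = d_env
= 20

20


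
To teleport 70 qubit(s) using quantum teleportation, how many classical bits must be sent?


Quantum teleportation requires 2 classical bits per qubit teleported.
70 qubit(s) -> 2 * 70 = 140 classical bits

140


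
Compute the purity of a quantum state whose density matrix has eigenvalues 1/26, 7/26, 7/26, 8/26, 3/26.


tr(rho^2) = sum of eigenvalues squared
= (1/26)^2 + (7/26)^2 + (7/26)^2 + (8/26)^2 + (3/26)^2
= (1 + 49 + 49 + 64 + 9) / 676
= 172/676
= 0.2544

0.2544


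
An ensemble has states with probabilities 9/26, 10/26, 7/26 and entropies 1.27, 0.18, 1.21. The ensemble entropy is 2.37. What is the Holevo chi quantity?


chi = S(rho) - sum_i p_i * S(rho_i)
Weighted entropy = 9/26 * 1.27 + 10/26 * 0.18 + 7/26 * 1.21
= 0.8346
chi = 2.37 - 0.8346
= 1.5354

1.5354


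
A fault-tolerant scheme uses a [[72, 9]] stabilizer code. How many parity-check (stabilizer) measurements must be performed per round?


For an [[n,k]] stabilizer code:
Number of stabilizer generators = n - k
= 72 - 9
= 63

63


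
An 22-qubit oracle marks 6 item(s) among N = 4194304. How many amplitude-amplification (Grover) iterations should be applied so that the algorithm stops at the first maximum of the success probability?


After j Grover iterations the success probability is P(j) = sin^2((2j+1)*theta), where sin(theta) = sqrt(k/N).
N = 2^22 = 4194304, k = 6
sin(theta) = sqrt(k/N) = 0.001196039913
theta = arcsin(sqrt(k/N)) = 0.001196040199 rad
P(j) reaches its first maximum when (2j+1)*theta is as close as possible to pi/2, i.e. j = round(pi/(4*theta) - 1/2).
pi/(4*theta) - 1/2 = 656.1654
(For comparison, the common estimate pi/4 * sqrt(N/k) = 656.6655; the exact maximiser is used here.)
Optimal iterations = 656

656


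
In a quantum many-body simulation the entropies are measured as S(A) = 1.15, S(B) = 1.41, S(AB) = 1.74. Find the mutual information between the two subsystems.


I(A:B) = S(A) + S(B) - S(AB)
= 1.15 + 1.41 - 1.74
= 0.8200

0.8200


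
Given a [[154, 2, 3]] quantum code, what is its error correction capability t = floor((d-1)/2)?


Code parameters: [[154, 2, 3]], distance d = 3.
Number of correctable errors = floor((d-1)/2)
= floor((3 - 1)/2)
= floor(2/2)
= 1

1


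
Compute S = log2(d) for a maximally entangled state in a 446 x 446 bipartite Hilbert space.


For a maximally entangled state in d x d:
S = log2(d) = log2(446)
= 8.8009

8.8009


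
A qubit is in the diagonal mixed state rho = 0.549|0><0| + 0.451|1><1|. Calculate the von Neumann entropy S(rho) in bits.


S = -p*log2(p) - (1-p)*log2(1-p)
p = 0.5490, 1-p = 0.4510
= -0.5490 * log2(0.5490) - 0.4510 * log2(0.4510)
= -(-0.4750) - (-0.5181)
= 0.9931

0.9931


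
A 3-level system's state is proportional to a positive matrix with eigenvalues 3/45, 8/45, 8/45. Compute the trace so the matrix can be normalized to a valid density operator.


tr(M) = sum of eigenvalues
= 3/45 + 8/45 + 8/45
= 19/45
= 0.4222

0.4222


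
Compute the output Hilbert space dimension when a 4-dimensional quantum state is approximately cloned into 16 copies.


Output space = H^(tensor 16) where dim(H) = 4
dim = 4^16
= 16 (after 2 factors)
= 64 (after 3 factors)
= 256 (after 4 factors)
= 1024 (after 5 factors)
= 4096 (after 6 factors)
= 16384 (after 7 factors)
= 65536 (after 8 factors)
= 262144 (after 9 factors)
= 1048576 (after 10 factors)
= 4194304 (after 11 factors)
= 16777216 (after 12 factors)
= 67108864 (after 13 factors)
= 268435456 (after 14 factors)
= 1073741824 (after 15 factors)
= 4294967296 (after 16 factors)
= 4294967296

4294967296


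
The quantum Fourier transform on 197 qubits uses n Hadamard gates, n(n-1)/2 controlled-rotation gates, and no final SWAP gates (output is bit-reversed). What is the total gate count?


Hadamard gates: 197
Controlled rotations: n*(n-1)/2 = 197*196/2 = 19306
SWAP gates: 0 (omitted)
Total = 197 + 19306
= 19503

19503


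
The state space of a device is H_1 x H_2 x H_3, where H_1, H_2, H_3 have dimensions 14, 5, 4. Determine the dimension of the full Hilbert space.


dim(H_1 x H_2 x H_3) = 14 * 5 * 4
= 70 * 4
= 280

280


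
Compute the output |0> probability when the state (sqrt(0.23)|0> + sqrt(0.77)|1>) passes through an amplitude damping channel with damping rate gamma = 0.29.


For amplitude damping with parameter gamma on state sqrt(a)|0> + sqrt(b)|1>:
alpha^2 = 0.23, beta^2 = 0.77
P(|0>) = alpha^2 + gamma * beta^2
= 0.23 + 0.29 * 0.77
= 0.23 + 0.2233
= 0.4533

0.4533


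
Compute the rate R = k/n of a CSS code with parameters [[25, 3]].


Code rate R = k/n
= 3/25
= 0.1200

0.1200


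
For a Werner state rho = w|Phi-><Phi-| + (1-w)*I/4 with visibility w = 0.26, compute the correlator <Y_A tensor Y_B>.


|Phi-> = (|00> - |11>)/sqrt(2)
For the pure Bell state, <Y_A Y_B> = +1 (Bell-state Pauli correlator).
The maximally-mixed part I/4 has tr(I/4 * P tensor P) = 0 for any traceless Pauli P.
So <Y_A Y_B>_rho = w * (+1) + (1 - w) * 0
= 0.26 * (+1)
= 0.2600

0.2600


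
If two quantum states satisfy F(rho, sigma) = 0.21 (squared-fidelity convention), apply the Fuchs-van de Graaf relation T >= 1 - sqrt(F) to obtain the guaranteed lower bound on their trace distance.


Fuchs-van de Graaf (squared-fidelity convention): 1 - sqrt(F) <= T <= sqrt(1 - F).
Lower bound: T >= 1 - sqrt(F)
sqrt(F) = sqrt(0.21) = 0.4583
T >= 1 - 0.4583
T >= 0.5417

0.5417


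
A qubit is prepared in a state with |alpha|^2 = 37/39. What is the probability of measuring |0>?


|alpha|^2 = 37/39 = 0.9487
|beta|^2 = 1 - 37/39 = 2/39 = 0.0513
P(|0>) = |alpha|^2 = 0.9487

0.9487


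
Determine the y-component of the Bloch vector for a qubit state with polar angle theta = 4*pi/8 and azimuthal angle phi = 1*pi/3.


theta = 1.5708, phi = 1.0472
r_y = sin(theta)*sin(phi) = 1.0000 * 0.8660
r_y = 0.8660

0.8660


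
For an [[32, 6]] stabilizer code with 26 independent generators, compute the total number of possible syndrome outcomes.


Each stabilizer generator gives a binary (+1 or -1) measurement outcome.
With 26 independent generators:
Total syndromes = 2^26
= 67108864

67108864


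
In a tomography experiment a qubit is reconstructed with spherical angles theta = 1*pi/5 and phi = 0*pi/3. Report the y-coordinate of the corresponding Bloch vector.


theta = 0.6283, phi = 0.0000
r_y = sin(theta)*sin(phi) = 0.5878 * 0.0000
r_y = 0.0000

0.0000


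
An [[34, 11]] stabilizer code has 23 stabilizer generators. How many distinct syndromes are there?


Each stabilizer generator gives a binary (+1 or -1) measurement outcome.
With 23 independent generators:
Total syndromes = 2^23
= 8388608

8388608


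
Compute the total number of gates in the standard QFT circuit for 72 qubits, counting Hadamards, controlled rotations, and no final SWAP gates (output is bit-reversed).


Hadamard gates: 72
Controlled rotations: n*(n-1)/2 = 72*71/2 = 2556
SWAP gates: 0 (omitted)
Total = 72 + 2556
= 2628

2628


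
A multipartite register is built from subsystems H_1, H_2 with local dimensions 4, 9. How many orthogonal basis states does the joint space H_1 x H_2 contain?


dim(H_1 x H_2) = 4 * 9
= 36

36


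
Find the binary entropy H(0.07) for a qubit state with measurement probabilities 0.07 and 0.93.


S = -p*log2(p) - (1-p)*log2(1-p)
p = 0.0700, 1-p = 0.9300
= -0.0700 * log2(0.0700) - 0.9300 * log2(0.9300)
= -(-0.2686) - (-0.0974)
= 0.3659

0.3659


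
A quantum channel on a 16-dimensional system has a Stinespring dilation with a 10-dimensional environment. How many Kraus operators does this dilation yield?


Tracing out the environment in an orthonormal basis {|i>_E} gives Kraus operators K_i = <i|_E U |0>_E.
Number of Kraus operators = dim(H_env) = d_env
= 10

10


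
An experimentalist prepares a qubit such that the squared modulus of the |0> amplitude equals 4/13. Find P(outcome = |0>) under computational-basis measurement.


|alpha|^2 = 4/13 = 0.3077
|beta|^2 = 1 - 4/13 = 9/13 = 0.6923
P(|0>) = |alpha|^2 = 0.3077

0.3077


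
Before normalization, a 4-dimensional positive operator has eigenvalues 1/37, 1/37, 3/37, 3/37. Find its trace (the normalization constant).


tr(M) = sum of eigenvalues
= 1/37 + 1/37 + 3/37 + 3/37
= 8/37
= 0.2162

0.2162


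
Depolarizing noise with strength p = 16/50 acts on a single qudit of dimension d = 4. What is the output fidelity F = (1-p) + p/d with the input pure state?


F = (1-p) + p/d
= (1 - 0.3200) + 0.3200/4
= 0.6800 + 0.0800
= 0.7600

0.7600


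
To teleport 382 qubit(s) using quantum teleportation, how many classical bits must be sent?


Quantum teleportation requires 2 classical bits per qubit teleported.
382 qubit(s) -> 2 * 382 = 764 classical bits

764


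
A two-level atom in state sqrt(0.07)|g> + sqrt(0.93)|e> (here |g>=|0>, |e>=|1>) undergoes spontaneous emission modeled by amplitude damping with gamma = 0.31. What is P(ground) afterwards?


For amplitude damping with parameter gamma on state sqrt(a)|0> + sqrt(b)|1>:
alpha^2 = 0.07, beta^2 = 0.93
P(|0>) = alpha^2 + gamma * beta^2
= 0.07 + 0.31 * 0.93
= 0.07 + 0.2883
= 0.3583

0.3583


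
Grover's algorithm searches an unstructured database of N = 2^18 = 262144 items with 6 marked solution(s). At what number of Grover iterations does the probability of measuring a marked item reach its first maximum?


After j Grover iterations the success probability is P(j) = sin^2((2j+1)*theta), where sin(theta) = sqrt(k/N).
N = 2^18 = 262144, k = 6
sin(theta) = sqrt(k/N) = 0.004784159654
theta = arcsin(sqrt(k/N)) = 0.004784177904 rad
P(j) reaches its first maximum when (2j+1)*theta is as close as possible to pi/2, i.e. j = round(pi/(4*theta) - 1/2).
pi/(4*theta) - 1/2 = 163.6658
(For comparison, the common estimate pi/4 * sqrt(N/k) = 164.1664; the exact maximiser is used here.)
Optimal iterations = 164

164


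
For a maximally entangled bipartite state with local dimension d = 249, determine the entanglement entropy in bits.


For a maximally entangled state in d x d:
S = log2(d) = log2(249)
= 7.9600

7.9600


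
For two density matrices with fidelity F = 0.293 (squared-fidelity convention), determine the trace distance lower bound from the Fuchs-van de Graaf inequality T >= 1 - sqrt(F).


Fuchs-van de Graaf (squared-fidelity convention): 1 - sqrt(F) <= T <= sqrt(1 - F).
Lower bound: T >= 1 - sqrt(F)
sqrt(F) = sqrt(0.293) = 0.5413
T >= 1 - 0.5413
T >= 0.4587

0.4587


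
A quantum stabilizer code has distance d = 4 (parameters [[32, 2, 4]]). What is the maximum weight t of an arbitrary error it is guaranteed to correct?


Code parameters: [[32, 2, 4]], distance d = 4.
Number of correctable errors = floor((d-1)/2)
= floor((4 - 1)/2)
= floor(3/2)
= 1

1


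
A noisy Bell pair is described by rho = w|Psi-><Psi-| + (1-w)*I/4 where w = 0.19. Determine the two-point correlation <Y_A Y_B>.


|Psi-> = (|01> - |10>)/sqrt(2)
For the pure Bell state, <Y_A Y_B> = -1 (Bell-state Pauli correlator).
The maximally-mixed part I/4 has tr(I/4 * P tensor P) = 0 for any traceless Pauli P.
So <Y_A Y_B>_rho = w * (-1) + (1 - w) * 0
= 0.19 * (-1)
= -0.1900

-0.1900


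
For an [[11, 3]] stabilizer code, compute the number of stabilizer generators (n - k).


For an [[n,k]] stabilizer code:
Number of stabilizer generators = n - k
= 11 - 3
= 8

8


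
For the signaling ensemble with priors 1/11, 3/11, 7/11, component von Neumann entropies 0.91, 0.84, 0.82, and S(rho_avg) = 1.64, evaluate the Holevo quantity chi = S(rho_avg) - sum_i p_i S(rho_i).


chi = S(rho) - sum_i p_i * S(rho_i)
Weighted entropy = 1/11 * 0.91 + 3/11 * 0.84 + 7/11 * 0.82
= 0.8336
chi = 1.64 - 0.8336
= 0.8064

0.8064


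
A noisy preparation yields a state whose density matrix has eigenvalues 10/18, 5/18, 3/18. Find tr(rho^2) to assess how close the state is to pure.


tr(rho^2) = sum of eigenvalues squared
= (10/18)^2 + (5/18)^2 + (3/18)^2
= (100 + 25 + 9) / 324
= 134/324
= 0.4136

0.4136


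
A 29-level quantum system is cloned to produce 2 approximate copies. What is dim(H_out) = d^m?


Output space = H^(tensor 2) where dim(H) = 29
dim = 29^2
= 841

841


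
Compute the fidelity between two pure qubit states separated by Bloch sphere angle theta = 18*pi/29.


For states separated by angle theta on Bloch sphere:
F = cos^2(theta/2)
theta = 18*pi/29 = 1.9500
theta/2 = 0.9750
cos(theta/2) = 0.5612
F = 0.3149

0.3149


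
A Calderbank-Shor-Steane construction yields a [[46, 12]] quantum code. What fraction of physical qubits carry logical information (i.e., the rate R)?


Code rate R = k/n
= 12/46
= 0.2609

0.2609


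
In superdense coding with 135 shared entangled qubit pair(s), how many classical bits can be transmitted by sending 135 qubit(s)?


Superdense coding allows 2 classical bits per shared entangled pair.
135 pair(s) -> 2 * 135 = 270 classical bits

270


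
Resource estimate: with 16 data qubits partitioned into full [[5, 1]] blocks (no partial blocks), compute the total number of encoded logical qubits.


Each code block uses 5 physical qubits for 1 logical qubit(s).
Number of complete blocks = floor(16 / 5) = 3
Logical qubits = 3 * 1
= 3

3


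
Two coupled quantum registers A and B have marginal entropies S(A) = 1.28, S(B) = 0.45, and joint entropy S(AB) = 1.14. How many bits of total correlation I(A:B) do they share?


I(A:B) = S(A) + S(B) - S(AB)
= 1.28 + 0.45 - 1.14
= 0.5900

0.5900


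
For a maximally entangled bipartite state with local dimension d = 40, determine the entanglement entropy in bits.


For a maximally entangled state in d x d:
S = log2(d) = log2(40)
= 5.3219

5.3219


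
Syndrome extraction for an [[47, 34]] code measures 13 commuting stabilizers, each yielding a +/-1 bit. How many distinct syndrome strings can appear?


Each stabilizer generator gives a binary (+1 or -1) measurement outcome.
With 13 independent generators:
Total syndromes = 2^13
= 8192

8192


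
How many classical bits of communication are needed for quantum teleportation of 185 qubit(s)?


Quantum teleportation requires 2 classical bits per qubit teleported.
185 qubit(s) -> 2 * 185 = 370 classical bits

370


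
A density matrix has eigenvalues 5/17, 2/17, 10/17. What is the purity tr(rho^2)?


tr(rho^2) = sum of eigenvalues squared
= (5/17)^2 + (2/17)^2 + (10/17)^2
= (25 + 4 + 100) / 289
= 129/289
= 0.4464

0.4464


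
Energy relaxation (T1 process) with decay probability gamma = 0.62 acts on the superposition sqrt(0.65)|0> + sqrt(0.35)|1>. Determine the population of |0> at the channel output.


For amplitude damping with parameter gamma on state sqrt(a)|0> + sqrt(b)|1>:
alpha^2 = 0.65, beta^2 = 0.35
P(|0>) = alpha^2 + gamma * beta^2
= 0.65 + 0.62 * 0.35
= 0.65 + 0.2170
= 0.8670

0.8670


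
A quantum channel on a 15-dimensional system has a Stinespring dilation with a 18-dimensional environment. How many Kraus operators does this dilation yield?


Tracing out the environment in an orthonormal basis {|i>_E} gives Kraus operators K_i = <i|_E U |0>_E.
Number of Kraus operators = dim(H_env) = d_env
= 18

18


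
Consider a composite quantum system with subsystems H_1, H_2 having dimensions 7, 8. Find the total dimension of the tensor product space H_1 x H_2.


dim(H_1 x H_2) = 7 * 8
= 56

56


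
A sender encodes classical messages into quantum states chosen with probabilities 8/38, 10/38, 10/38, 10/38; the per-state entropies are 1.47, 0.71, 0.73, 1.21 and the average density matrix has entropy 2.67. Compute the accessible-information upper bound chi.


chi = S(rho) - sum_i p_i * S(rho_i)
Weighted entropy = 8/38 * 1.47 + 10/38 * 0.71 + 10/38 * 0.73 + 10/38 * 1.21
= 1.0068
chi = 2.67 - 1.0068
= 1.6632

1.6632


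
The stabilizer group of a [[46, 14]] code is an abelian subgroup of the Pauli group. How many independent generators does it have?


For an [[n,k]] stabilizer code:
Number of stabilizer generators = n - k
= 46 - 14
= 32

32


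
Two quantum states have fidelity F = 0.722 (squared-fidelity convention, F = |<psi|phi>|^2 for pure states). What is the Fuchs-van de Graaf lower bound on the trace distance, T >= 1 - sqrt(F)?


Fuchs-van de Graaf (squared-fidelity convention): 1 - sqrt(F) <= T <= sqrt(1 - F).
Lower bound: T >= 1 - sqrt(F)
sqrt(F) = sqrt(0.722) = 0.8497
T >= 1 - 0.8497
T >= 0.1503

0.1503


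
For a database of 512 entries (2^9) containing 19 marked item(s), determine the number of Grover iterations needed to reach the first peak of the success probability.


After j Grover iterations the success probability is P(j) = sin^2((2j+1)*theta), where sin(theta) = sqrt(k/N).
N = 2^9 = 512, k = 19
sin(theta) = sqrt(k/N) = 0.1926379376
theta = arcsin(sqrt(k/N)) = 0.1938497303 rad
P(j) reaches its first maximum when (2j+1)*theta is as close as possible to pi/2, i.e. j = round(pi/(4*theta) - 1/2).
pi/(4*theta) - 1/2 = 3.5516
(For comparison, the common estimate pi/4 * sqrt(N/k) = 4.0771; the exact maximiser is used here.)
Optimal iterations = 4

4


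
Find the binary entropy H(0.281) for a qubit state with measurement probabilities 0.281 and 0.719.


S = -p*log2(p) - (1-p)*log2(1-p)
p = 0.2810, 1-p = 0.7190
= -0.2810 * log2(0.2810) - 0.7190 * log2(0.7190)
= -(-0.5146) - (-0.3422)
= 0.8568

0.8568


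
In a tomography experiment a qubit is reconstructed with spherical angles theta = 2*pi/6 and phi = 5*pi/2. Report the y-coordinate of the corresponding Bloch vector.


theta = 1.0472, phi = 7.8540
r_y = sin(theta)*sin(phi) = 0.8660 * 1.0000
r_y = 0.8660

0.8660


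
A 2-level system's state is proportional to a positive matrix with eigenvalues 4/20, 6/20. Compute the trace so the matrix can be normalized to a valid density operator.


tr(M) = sum of eigenvalues
= 4/20 + 6/20
= 10/20
= 0.5000

0.5000


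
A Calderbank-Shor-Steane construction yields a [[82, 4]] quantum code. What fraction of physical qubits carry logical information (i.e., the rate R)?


Code rate R = k/n
= 4/82
= 0.0488

0.0488


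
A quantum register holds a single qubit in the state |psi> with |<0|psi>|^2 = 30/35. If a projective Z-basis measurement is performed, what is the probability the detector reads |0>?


|alpha|^2 = 30/35 = 0.8571
|beta|^2 = 1 - 30/35 = 5/35 = 0.1429
P(|0>) = |alpha|^2 = 0.8571

0.8571


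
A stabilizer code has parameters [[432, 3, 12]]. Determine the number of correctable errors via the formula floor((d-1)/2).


Code parameters: [[432, 3, 12]], distance d = 12.
Number of correctable errors = floor((d-1)/2)
= floor((12 - 1)/2)
= floor(11/2)
= 5

5


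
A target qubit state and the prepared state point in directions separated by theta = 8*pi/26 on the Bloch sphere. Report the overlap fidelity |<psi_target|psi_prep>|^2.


For states separated by angle theta on Bloch sphere:
F = cos^2(theta/2)
theta = 8*pi/26 = 0.9666
theta/2 = 0.4833
cos(theta/2) = 0.8855
F = 0.7840

0.7840


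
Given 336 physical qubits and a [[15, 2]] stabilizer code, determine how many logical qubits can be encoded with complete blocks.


Each code block uses 15 physical qubits for 2 logical qubit(s).
Number of complete blocks = floor(336 / 15) = 22
Logical qubits = 22 * 2
= 44

44


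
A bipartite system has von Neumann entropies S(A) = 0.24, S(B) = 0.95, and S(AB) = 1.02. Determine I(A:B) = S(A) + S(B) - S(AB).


I(A:B) = S(A) + S(B) - S(AB)
= 0.24 + 0.95 - 1.02
= 0.1700

0.1700


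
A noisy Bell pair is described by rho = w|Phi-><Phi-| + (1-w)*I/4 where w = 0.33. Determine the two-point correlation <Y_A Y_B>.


|Phi-> = (|00> - |11>)/sqrt(2)
For the pure Bell state, <Y_A Y_B> = +1 (Bell-state Pauli correlator).
The maximally-mixed part I/4 has tr(I/4 * P tensor P) = 0 for any traceless Pauli P.
So <Y_A Y_B>_rho = w * (+1) + (1 - w) * 0
= 0.33 * (+1)
= 0.3300

0.3300


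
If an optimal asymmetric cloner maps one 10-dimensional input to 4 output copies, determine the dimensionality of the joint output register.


Output space = H^(tensor 4) where dim(H) = 10
dim = 10^4
= 100 (after 2 factors)
= 1000 (after 3 factors)
= 10000 (after 4 factors)
= 10000

10000


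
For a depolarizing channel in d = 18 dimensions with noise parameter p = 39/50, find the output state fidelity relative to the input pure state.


F = (1-p) + p/d
= (1 - 0.7800) + 0.7800/18
= 0.2200 + 0.0433
= 0.2633

0.2633


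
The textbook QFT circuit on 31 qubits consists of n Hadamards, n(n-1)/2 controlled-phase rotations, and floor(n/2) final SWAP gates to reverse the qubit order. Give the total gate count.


Hadamard gates: 31
Controlled rotations: n*(n-1)/2 = 31*30/2 = 465
SWAP gates: floor(n/2) = floor(31/2) = 15
Total = 31 + 465 + 15
= 511

511


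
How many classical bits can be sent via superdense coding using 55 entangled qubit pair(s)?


Superdense coding allows 2 classical bits per shared entangled pair.
55 pair(s) -> 2 * 55 = 110 classical bits

110


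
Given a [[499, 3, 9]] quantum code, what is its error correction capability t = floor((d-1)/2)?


Code parameters: [[499, 3, 9]], distance d = 9.
Number of correctable errors = floor((d-1)/2)
= floor((9 - 1)/2)
= floor(8/2)
= 4

4


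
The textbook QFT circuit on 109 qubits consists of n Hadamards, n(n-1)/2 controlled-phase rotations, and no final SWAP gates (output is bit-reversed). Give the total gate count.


Hadamard gates: 109
Controlled rotations: n*(n-1)/2 = 109*108/2 = 5886
SWAP gates: 0 (omitted)
Total = 109 + 5886
= 5995

5995


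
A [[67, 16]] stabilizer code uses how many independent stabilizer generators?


For an [[n,k]] stabilizer code:
Number of stabilizer generators = n - k
= 67 - 16
= 51

51


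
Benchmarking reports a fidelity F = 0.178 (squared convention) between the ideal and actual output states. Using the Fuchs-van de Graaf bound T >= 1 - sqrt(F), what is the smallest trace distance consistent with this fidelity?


Fuchs-van de Graaf (squared-fidelity convention): 1 - sqrt(F) <= T <= sqrt(1 - F).
Lower bound: T >= 1 - sqrt(F)
sqrt(F) = sqrt(0.178) = 0.4219
T >= 1 - 0.4219
T >= 0.5781

0.5781
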